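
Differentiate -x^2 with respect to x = -2*x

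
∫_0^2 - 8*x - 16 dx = -48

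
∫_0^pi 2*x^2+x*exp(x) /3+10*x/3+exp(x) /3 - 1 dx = -pi + 5*pi^2/3 + 2*pi^3/3 + pi*exp(pi)/3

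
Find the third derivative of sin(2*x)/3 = -8*cos(2*x)/3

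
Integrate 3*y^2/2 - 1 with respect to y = y^3/2 - y + C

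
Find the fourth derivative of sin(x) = sin(x)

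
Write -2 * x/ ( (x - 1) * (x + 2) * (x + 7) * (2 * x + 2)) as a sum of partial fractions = -7/(240*(x + 7)) + 2/(15*(x + 2)) - 1/(12*(x + 1)) - 1/(48*(x - 1))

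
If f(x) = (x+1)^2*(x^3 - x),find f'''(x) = 60*x^2 + 48*x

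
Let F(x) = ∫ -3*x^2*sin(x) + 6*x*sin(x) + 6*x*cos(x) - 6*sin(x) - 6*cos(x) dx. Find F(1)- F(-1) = -12*cos(1)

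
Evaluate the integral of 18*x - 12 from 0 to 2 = 12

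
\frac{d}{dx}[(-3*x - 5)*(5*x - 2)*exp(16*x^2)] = -480*x^3*exp(16*x^2) - 608*x^2*exp(16*x^2) + 290*x*exp(16*x^2) - 19*exp(16*x^2)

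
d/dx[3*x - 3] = 3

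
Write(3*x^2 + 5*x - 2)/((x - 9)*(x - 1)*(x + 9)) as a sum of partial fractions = 49/(45*(x + 9)) - 3/(40*(x - 1)) + 143/(72*(x - 9))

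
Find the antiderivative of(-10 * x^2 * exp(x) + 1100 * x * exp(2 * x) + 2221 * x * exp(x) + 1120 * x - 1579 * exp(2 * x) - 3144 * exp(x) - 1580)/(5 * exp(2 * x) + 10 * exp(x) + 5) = (550*x^2*exp(x) + 560*x^2 - 1579*x*exp(x) - 1580*x + 1135*exp(x) + 1120)/(5*(exp(x) + 1)) + C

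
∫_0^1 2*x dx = 1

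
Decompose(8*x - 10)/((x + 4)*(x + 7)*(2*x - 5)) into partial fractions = 40/(247*(2*x - 5)) - 22/(19*(x + 7)) + 14/(13*(x + 4))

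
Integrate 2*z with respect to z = z^2 + C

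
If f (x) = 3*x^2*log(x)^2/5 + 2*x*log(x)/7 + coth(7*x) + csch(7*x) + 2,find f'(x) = 6*x*log(x)^2/5 + 6*x*log(x)/5 + 2*log(x)/7 + 2/7 - 7*cosh(7*x)/sinh(7*x)^2 - 7/sinh(7*x)^2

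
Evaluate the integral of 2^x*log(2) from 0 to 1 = 1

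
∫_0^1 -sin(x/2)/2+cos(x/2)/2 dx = -1 + sin(1/2) + cos(1/2)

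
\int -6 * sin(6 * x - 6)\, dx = cos(6*x - 6) + C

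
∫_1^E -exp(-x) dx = -exp(-1) + exp(-E)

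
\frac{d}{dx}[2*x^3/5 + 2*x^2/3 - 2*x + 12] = 6*x^2/5 + 4*x/3 - 2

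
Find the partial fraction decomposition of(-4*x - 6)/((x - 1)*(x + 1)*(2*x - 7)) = -16/(9*(2*x - 7)) - 1/(9*(x + 1)) + 1/(x - 1)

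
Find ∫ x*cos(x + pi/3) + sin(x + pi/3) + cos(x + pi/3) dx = (x + 1)*sin(x + pi/3) + C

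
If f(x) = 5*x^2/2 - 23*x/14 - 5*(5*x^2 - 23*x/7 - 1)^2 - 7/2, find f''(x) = -1500*x^2 + 6900*x/7 - 145/49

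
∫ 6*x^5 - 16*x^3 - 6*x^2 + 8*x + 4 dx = x^6 - 4*x^4 - 2*x^3 + 4*x^2 + 4*x + C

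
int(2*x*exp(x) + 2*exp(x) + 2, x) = 2*x*(exp(x) + 1) + C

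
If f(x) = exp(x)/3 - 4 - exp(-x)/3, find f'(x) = (exp(2*x) + 1)*exp(-x)/3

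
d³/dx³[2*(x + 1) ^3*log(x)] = (12*x^3*log(x) + 22*x^3 + 12*x^2 - 6*x + 4)/x^3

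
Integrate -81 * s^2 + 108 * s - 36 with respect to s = -27*s^3 + 54*s^2 - 36*s + C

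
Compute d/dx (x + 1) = 1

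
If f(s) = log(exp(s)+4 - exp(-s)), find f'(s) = (exp(2*s) + 1)/(exp(2*s) + 4*exp(s) - 1)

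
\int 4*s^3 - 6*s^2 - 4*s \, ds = s^4 - 2*s^3 - 2*s^2 + C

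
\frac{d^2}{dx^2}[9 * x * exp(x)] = 9*x*exp(x) + 18*exp(x)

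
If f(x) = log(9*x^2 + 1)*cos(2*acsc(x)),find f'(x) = (18*x^3*sqrt(1 - 1/x^2)*cos(2*acsc(x)) + 18*x^2*log(9*x^2 + 1)*sin(2*acsc(x)) + 2*log(9*x^2 + 1)*sin(2*acsc(x)))/(9*x^4*sqrt(1 - 1/x^2) + x^2*sqrt(1 - 1/x^2))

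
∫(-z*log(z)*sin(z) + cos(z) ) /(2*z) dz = log(z)*cos(z)/2 + C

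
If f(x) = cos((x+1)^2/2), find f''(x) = -x^2*cos(x^2/2 + x + 1/2) - 2*x*cos(x^2/2 + x + 1/2) - sqrt(2)*sin(x^2/2 + x + 1/2 + pi/4)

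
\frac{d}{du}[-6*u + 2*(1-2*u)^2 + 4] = 16*u - 14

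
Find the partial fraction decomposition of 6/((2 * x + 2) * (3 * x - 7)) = 9/(10*(3*x - 7)) - 3/(10*(x + 1))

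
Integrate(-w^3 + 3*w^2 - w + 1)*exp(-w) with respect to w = (w^3 + w)*exp(-w) + C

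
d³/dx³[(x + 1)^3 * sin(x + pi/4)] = -x^3*cos(x + pi/4) - 9*x^2*sin(x + pi/4) - 3*x^2*cos(x + pi/4) - 18*x*sin(x + pi/4) + 15*x*cos(x + pi/4) - 3*sin(x + pi/4) + 17*cos(x + pi/4)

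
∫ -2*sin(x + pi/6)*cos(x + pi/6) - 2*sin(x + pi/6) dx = (cos(x + pi/6) + 1)^2 + C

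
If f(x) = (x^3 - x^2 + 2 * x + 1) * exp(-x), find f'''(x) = (-x^3 + 10*x^2 - 26*x + 17)*exp(-x)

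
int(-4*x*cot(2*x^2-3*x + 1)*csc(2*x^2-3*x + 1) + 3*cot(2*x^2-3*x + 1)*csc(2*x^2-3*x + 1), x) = csc(2*x^2 - 3*x + 1) + C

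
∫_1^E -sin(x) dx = cos(E) - cos(1)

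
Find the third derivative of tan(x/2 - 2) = 3*tan(x/2 - 2)^4/4 + tan(x/2 - 2)^2 + 1/4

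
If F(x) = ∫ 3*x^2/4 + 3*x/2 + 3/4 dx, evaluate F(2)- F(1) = 19/4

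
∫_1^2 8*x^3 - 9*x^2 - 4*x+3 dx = 6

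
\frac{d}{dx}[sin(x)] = cos(x)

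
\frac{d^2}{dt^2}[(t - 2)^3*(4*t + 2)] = 48*t^2 - 132*t + 72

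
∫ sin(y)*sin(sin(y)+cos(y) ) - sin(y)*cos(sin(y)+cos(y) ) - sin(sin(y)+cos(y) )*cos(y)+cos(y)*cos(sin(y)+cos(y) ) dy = sqrt(2)*sin(sqrt(2)*sin(y + pi/4) + pi/4) + C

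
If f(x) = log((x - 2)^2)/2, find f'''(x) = 2/(x^3 - 6*x^2 + 12*x - 8)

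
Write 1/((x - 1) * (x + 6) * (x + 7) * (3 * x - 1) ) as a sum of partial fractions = -27/(836*(3*x - 1)) - 1/(176*(x + 7)) + 1/(133*(x + 6)) + 1/(112*(x - 1))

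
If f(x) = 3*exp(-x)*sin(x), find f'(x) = (-3*sin(x) + 3*cos(x))*exp(-x)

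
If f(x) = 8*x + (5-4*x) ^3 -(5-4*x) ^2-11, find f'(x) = -192*x^2 + 448*x - 252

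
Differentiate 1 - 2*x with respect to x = -2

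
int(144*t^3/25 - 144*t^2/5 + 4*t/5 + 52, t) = 36*t^4/25 - 48*t^3/5 + 2*t^2/5 + 52*t + C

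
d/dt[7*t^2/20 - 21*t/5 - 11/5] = 7*t/10 - 21/5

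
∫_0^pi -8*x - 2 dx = (-2 + 4*pi)*(-pi - 1) - 2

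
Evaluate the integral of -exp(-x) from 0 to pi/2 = -1 + exp(-pi/2)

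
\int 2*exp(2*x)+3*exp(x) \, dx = (exp(x) + 1)^2 + exp(x) + C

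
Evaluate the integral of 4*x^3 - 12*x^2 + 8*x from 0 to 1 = 1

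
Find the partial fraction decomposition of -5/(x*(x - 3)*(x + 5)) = -1/(8*(x + 5)) - 5/(24*(x - 3)) + 1/(3*x)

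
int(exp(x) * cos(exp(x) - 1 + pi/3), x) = sin(exp(x) - 1 + pi/3) + C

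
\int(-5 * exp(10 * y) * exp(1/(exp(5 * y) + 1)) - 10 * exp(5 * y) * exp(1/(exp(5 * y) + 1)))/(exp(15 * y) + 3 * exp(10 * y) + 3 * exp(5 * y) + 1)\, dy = exp(1/(exp(5*y) + 1))/(exp(5*y) + 1) + C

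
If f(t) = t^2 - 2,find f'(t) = 2*t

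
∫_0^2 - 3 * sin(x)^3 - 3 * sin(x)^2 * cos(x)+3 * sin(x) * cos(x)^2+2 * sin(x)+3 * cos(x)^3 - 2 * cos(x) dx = -2*sin(2) + (cos(2) + sin(2))^3 - 2*cos(2) + 1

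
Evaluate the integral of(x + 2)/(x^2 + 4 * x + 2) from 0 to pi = -log(2)/2 + log(-2 + (2 + pi)^2)/2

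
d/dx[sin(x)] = cos(x)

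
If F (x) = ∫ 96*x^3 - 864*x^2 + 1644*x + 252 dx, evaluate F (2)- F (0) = 1872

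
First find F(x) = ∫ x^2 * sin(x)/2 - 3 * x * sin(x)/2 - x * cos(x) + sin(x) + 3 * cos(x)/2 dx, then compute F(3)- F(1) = -cos(3)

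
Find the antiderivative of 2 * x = x^2 + C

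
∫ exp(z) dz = exp(z) + C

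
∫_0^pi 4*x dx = 2*pi^2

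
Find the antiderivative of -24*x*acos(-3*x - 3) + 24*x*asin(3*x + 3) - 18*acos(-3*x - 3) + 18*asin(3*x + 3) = -2*(acos(-3*x - 3) - asin(3*x + 3))*(6*x^2 + 9*x - 2) + C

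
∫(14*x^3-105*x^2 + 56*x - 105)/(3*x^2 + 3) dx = 7*x^2/3 - 35*x + 7*log(x^2 + 1) + C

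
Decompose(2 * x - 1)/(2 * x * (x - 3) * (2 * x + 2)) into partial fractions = -3/(16*(x + 1)) + 5/(48*(x - 3)) + 1/(12*x)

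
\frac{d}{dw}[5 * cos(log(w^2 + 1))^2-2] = -10*w*sin(2*log(w^2 + 1))/(w^2 + 1)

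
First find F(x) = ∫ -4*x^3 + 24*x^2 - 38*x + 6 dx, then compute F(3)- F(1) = -12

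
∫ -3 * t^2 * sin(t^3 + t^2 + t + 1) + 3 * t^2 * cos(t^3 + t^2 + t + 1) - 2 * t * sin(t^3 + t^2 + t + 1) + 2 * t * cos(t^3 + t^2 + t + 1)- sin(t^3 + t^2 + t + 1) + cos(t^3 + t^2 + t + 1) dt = sin(t^3 + t^2 + t + 1) + cos(t^3 + t^2 + t + 1) + C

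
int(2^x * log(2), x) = 2^x + C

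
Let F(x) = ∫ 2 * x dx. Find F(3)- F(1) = 8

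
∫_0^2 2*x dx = 4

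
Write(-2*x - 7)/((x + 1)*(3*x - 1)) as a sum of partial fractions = -23/(4*(3*x - 1)) + 5/(4*(x + 1))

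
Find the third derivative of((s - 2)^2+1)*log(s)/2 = (s^2 + 2*s + 5)/s^3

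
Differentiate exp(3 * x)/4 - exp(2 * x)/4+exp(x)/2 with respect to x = 3*exp(3*x)/4 - exp(2*x)/2 + exp(x)/2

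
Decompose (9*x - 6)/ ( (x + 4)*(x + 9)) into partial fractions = 87/(5*(x + 9)) - 42/(5*(x + 4))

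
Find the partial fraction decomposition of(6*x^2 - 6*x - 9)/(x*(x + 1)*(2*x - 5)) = 54/(35*(2*x - 5)) + 3/(7*(x + 1)) + 9/(5*x)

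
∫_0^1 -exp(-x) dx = -1 + exp(-1)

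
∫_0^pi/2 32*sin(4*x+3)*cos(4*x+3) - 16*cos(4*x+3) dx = 0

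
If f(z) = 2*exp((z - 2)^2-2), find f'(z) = 4*z*exp(z^2 - 4*z + 2) - 8*exp(z^2 - 4*z + 2)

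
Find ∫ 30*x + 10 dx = 15*x^2 + 10*x + C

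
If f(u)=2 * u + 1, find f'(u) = 2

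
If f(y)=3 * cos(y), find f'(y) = -3*sin(y)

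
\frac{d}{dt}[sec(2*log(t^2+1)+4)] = 4*t*tan(2*log(t^2 + 1) + 4)*sec(2*log(t^2 + 1) + 4)/(t^2 + 1)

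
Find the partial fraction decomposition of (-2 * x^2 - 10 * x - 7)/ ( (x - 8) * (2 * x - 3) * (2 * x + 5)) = 11/(168*(2*x + 5)) + 53/(104*(2*x - 3)) - 215/(273*(x - 8))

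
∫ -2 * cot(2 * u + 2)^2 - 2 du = cot(2*u + 2) + C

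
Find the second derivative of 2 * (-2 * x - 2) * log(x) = (4 - 4*x)/x^2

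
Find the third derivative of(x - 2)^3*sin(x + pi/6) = -x^3*cos(x + pi/6) - 9*x^2*sin(x + pi/6) + 6*x^2*cos(x + pi/6) + 36*x*sin(x + pi/6) + 6*x*cos(x + pi/6) - 30*sin(x + pi/6) - 28*cos(x + pi/6)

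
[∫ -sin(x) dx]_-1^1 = 0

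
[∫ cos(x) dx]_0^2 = sin(2)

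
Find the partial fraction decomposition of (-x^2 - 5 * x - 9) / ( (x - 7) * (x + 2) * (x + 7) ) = -23/(70*(x + 7)) + 1/(15*(x + 2)) - 31/(42*(x - 7))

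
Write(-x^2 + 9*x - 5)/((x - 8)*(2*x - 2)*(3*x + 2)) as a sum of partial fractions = -103/(260*(3*x + 2)) - 3/(70*(x - 1)) + 3/(364*(x - 8))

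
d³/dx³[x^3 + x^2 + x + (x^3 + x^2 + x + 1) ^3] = 504*x^6 + 1008*x^5 + 1260*x^4 + 1200*x^3 + 720*x^2 + 288*x + 66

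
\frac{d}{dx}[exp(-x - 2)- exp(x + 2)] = (-exp(2*x + 4) - 1)*exp(-x - 2)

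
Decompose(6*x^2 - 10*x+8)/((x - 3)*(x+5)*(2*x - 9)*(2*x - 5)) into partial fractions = 41/(30*(2*x - 5)) + 169/(114*(2*x - 9)) - 26/(285*(x + 5)) - 4/(3*(x - 3))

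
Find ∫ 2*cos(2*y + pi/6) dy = sin(2*y + pi/6) + C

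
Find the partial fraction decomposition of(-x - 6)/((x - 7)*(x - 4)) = 10/(3*(x - 4)) - 13/(3*(x - 7))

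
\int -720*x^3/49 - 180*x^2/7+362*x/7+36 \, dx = -180*x^4/49 - 60*x^3/7 + 181*x^2/7 + 36*x + C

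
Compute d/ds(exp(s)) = exp(s)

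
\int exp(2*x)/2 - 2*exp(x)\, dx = (exp(x) - 4)^2/4 + C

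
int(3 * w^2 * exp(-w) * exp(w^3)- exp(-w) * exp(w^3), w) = exp(w*(w^2 - 1)) + C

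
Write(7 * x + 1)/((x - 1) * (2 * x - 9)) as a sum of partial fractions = 65/(7*(2*x - 9)) - 8/(7*(x - 1))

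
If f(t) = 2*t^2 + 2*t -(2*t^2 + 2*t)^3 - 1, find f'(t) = -48*t^5 - 120*t^4 - 96*t^3 - 24*t^2 + 4*t + 2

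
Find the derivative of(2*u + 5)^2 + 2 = 8*u + 20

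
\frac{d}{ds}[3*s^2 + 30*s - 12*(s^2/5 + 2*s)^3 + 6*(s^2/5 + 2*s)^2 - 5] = -72*s^5/125 - 72*s^4/5 - 2856*s^3/25 - 1368*s^2/5 + 54*s + 30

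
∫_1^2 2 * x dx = 3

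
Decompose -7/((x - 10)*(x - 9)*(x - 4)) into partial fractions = -7/(30*(x - 4)) + 7/(5*(x - 9)) - 7/(6*(x - 10))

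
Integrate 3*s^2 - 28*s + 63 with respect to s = s^3 - 14*s^2 + 63*s + C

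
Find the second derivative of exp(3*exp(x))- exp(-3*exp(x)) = (-9*exp(2*x) + 3*exp(x) + 3*exp(x + 6*exp(x)) + 9*exp(2*x + 6*exp(x)))*exp(-3*exp(x))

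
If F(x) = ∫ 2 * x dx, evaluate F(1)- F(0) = 1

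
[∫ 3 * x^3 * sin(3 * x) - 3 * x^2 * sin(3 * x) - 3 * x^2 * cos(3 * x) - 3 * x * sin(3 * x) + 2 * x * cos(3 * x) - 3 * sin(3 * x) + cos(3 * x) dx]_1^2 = -cos(6) - 2*cos(3)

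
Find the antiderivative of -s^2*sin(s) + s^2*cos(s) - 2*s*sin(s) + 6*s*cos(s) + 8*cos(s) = sqrt(2)*(s + 2)^2*sin(s + pi/4) + C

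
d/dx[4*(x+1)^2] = 8*x + 8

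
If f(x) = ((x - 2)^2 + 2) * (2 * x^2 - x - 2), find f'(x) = 8*x^3 - 27*x^2 + 28*x + 2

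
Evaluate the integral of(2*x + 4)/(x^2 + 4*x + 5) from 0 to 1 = -log(5) + log(10)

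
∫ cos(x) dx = sin(x) + C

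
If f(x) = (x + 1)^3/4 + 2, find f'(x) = 3*x^2/4 + 3*x/2 + 3/4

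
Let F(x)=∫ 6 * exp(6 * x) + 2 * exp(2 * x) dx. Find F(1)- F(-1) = -exp(-2) - exp(-6) + exp(2) + exp(6)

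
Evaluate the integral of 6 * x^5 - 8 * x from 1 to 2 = 51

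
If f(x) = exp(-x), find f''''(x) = exp(-x)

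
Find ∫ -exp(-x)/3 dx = exp(-x)/3 + C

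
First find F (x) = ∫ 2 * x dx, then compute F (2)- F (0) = 4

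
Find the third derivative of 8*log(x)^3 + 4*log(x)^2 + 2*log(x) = (48*log(x)^2 - 128*log(x) + 28)/x^3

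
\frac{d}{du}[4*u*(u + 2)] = 8*u + 8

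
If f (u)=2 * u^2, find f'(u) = 4*u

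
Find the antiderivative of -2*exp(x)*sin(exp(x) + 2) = 2*cos(exp(x) + 2) + C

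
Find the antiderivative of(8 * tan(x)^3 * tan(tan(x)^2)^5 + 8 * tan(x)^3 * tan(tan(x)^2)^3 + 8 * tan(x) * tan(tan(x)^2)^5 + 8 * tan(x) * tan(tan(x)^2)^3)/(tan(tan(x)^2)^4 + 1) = log(tan(tan(x)^2)^4 + 1) + C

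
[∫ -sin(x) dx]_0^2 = -1 + cos(2)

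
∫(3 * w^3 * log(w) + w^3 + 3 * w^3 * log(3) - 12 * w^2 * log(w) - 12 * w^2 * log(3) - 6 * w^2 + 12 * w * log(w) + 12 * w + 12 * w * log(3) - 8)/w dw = (w - 2)^3*log(3*w) + C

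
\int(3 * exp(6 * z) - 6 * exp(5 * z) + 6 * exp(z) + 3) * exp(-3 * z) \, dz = (-(1 - exp(z))*exp(z) - 1)^3*exp(-3*z) + C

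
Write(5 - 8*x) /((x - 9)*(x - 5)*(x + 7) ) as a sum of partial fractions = 61/(192*(x + 7)) + 35/(48*(x - 5)) - 67/(64*(x - 9))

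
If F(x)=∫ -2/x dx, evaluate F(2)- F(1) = -2*log(2)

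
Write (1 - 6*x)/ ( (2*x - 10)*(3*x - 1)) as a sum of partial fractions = 3/(28*(3*x - 1)) - 29/(28*(x - 5))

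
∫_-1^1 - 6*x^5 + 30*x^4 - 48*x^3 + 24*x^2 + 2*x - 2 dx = 24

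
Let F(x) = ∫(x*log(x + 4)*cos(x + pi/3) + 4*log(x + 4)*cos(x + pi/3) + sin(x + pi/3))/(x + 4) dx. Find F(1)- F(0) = -sqrt(3)*log(2) + log(5)*sin(1 + pi/3)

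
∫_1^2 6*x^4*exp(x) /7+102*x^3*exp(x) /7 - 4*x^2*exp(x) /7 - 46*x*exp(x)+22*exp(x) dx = 76*exp(2)/7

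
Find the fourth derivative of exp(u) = exp(u)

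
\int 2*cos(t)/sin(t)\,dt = 2*log(2*sin(t)) + C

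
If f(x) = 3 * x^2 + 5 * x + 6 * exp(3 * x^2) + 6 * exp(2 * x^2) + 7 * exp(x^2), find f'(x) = 36*x*exp(3*x^2) + 24*x*exp(2*x^2) + 14*x*exp(x^2) + 6*x + 5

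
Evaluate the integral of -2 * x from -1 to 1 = 0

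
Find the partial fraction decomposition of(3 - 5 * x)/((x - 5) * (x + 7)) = -19/(6*(x + 7)) - 11/(6*(x - 5))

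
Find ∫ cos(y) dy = sin(y) + C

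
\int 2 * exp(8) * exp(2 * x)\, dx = exp(2*x + 8) + C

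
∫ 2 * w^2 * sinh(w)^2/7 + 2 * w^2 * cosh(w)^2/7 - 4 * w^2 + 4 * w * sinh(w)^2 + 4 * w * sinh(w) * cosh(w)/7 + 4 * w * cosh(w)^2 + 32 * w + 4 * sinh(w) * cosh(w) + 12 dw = w*(-28*w^2 + 336*w + 3*(w + 14)*sinh(2*w) + 252)/21 + C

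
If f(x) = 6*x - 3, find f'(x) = 6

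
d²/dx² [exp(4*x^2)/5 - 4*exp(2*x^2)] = 64*x^2*exp(4*x^2)/5 - 64*x^2*exp(2*x^2) + 8*exp(4*x^2)/5 - 16*exp(2*x^2)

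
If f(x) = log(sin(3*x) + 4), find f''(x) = (-36*sin(3*x) - 9)/(sin(3*x) + 4)^2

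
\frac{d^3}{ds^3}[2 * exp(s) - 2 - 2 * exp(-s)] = (2*exp(2*s) + 2)*exp(-s)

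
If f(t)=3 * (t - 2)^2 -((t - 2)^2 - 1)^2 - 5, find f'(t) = -4*t^3 + 24*t^2 - 38*t + 12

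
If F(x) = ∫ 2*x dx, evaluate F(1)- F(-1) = 0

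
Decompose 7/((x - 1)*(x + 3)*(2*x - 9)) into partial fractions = 4/(15*(2*x - 9)) + 7/(60*(x + 3)) - 1/(4*(x - 1))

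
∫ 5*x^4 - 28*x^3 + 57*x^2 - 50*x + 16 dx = x^5 - 7*x^4 + 19*x^3 - 25*x^2 + 16*x + C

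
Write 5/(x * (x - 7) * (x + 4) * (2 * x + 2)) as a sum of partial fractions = -5/(264*(x + 4)) + 5/(48*(x + 1)) + 5/(1232*(x - 7)) - 5/(56*x)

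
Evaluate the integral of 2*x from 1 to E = -1 + exp(2)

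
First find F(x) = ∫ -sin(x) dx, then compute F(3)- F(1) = cos(3) - cos(1)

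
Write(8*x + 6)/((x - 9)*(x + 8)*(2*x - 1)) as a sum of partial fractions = -40/(289*(2*x - 1)) - 58/(289*(x + 8)) + 78/(289*(x - 9))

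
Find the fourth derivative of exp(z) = exp(z)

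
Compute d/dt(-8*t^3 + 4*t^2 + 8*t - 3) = -24*t^2 + 8*t + 8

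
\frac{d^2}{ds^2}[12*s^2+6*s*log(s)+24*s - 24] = (24*s + 6)/s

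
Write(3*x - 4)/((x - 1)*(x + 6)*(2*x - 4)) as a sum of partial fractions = -11/(56*(x + 6)) + 1/(14*(x - 1)) + 1/(8*(x - 2))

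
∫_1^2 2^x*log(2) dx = 2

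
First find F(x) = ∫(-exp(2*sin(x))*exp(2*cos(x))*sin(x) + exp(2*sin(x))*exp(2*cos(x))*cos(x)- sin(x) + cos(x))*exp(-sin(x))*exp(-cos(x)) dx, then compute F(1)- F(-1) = -exp(-sin(1) + cos(1)) - exp(-sin(1) - cos(1)) + exp(-cos(1) + sin(1)) + exp(cos(1) + sin(1))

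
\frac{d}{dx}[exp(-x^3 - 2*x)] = (-3*x^2 - 2)*exp(-x^3 - 2*x)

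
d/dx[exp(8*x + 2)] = 8*exp(8*x + 2)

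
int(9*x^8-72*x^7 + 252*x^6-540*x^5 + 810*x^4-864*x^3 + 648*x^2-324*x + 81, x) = x^9 - 9*x^8 + 36*x^7 - 90*x^6 + 162*x^5 - 216*x^4 + 216*x^3 - 162*x^2 + 81*x + C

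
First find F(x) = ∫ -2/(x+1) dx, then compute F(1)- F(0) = -2*log(2)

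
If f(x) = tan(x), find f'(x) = cos(x)^(-2)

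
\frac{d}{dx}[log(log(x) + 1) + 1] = 1/(x*log(x) + x)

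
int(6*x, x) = 3*x^2 + C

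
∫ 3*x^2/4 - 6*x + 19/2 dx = x^3/4 - 3*x^2 + 19*x/2 + C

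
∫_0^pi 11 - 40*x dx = (1 + 5*pi)*(3 - 4*pi) - 3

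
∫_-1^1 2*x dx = 0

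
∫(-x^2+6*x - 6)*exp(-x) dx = ((x - 2)^2 - 2)*exp(-x) + C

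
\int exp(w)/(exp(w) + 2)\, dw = log(exp(w) + 2) + C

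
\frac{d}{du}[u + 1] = 1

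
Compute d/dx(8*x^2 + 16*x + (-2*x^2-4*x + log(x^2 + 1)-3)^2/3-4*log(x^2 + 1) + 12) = (16*x^5 + 48*x^4 - 8*x^3*log(x^2 + 1) + 112*x^3 - 8*x^2*log(x^2 + 1) + 104*x^2 - 4*x*log(x^2 + 1) + 68*x - 8*log(x^2 + 1) + 72)/(3*x^2 + 3)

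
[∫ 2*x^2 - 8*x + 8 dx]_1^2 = 2/3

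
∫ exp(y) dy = exp(y) + C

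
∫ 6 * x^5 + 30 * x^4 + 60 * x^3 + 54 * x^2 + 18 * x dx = x^6 + 6*x^5 + 15*x^4 + 18*x^3 + 9*x^2 + C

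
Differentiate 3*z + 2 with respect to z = 3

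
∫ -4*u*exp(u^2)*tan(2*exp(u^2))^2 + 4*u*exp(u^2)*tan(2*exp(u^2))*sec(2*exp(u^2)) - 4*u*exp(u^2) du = -tan(2*exp(u^2)) + sec(2*exp(u^2)) + C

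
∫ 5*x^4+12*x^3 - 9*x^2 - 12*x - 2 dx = x^5 + 3*x^4 - 3*x^3 - 6*x^2 - 2*x + C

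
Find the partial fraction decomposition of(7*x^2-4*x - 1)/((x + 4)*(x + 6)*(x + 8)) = 479/(8*(x + 8)) - 275/(4*(x + 6)) + 127/(8*(x + 4))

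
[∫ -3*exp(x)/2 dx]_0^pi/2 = 3/2 - 3*exp(pi/2)/2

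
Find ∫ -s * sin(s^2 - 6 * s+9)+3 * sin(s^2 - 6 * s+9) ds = cos((s - 3)^2)/2 + C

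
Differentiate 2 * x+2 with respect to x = 2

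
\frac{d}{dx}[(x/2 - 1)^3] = 3*x^2/8 - 3*x/2 + 3/2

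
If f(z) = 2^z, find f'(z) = 2^z*log(2)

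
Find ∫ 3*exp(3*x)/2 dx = exp(3*x)/2 + C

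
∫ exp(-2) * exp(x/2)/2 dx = exp(x/2 - 2) + C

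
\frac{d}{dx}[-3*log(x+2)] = -3/(x + 2)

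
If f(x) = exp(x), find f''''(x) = exp(x)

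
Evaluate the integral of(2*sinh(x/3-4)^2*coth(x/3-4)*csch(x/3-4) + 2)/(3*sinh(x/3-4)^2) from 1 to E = -2*coth(11/3) - 2*csch(11/3) + 2*csch(4 - E/3) + 2*coth(4 - E/3)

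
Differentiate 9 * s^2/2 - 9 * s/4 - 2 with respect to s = 9*s - 9/4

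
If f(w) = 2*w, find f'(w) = 2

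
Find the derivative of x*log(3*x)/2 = log(x)/2 + 1/2 + log(3)/2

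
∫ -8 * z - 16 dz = -4*z^2 - 16*z + C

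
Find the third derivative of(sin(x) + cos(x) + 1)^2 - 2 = -8*cos(2*x) - 2*sqrt(2)*cos(x + pi/4)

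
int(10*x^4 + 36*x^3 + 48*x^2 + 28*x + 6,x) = 2*x^5 + 9*x^4 + 16*x^3 + 14*x^2 + 6*x + C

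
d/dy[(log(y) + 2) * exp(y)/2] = (y*exp(y)*log(y) + 2*y*exp(y) + exp(y))/(2*y)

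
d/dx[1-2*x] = -2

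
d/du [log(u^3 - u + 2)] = (3*u^2 - 1)/(u^3 - u + 2)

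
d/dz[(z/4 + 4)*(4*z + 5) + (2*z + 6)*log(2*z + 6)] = 2*z + 2*log(z + 3) + 2*log(2) + 77/4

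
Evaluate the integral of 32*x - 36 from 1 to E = -12*E + 11 + (3 - 4*E)^2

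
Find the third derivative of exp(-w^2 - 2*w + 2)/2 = (-4*w^3 - 12*w^2 - 6*w + 2)*exp(-w^2 - 2*w + 2)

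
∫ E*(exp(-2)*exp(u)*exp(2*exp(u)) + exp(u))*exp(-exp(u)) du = 2*sinh(exp(u) - 1) + C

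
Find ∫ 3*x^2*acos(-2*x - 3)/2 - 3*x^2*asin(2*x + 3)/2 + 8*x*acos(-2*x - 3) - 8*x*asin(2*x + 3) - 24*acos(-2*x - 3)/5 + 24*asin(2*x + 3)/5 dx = (acos(-2*x - 3) - asin(2*x + 3))*(5*x^3 + 40*x^2 - 48*x + 70)/10 + C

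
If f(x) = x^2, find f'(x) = 2*x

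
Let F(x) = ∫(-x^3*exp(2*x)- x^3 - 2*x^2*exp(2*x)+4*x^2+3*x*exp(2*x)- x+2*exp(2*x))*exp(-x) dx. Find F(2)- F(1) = -exp(2) - 2*E + exp(-2) + 2*exp(-1)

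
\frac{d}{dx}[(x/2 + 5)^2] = x/2 + 5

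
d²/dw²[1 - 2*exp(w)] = -2*exp(w)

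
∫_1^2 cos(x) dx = -sin(1) + sin(2)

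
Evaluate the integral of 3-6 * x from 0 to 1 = 0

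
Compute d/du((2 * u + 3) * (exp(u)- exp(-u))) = (2*u*exp(2*u) + 2*u + 5*exp(2*u) + 1)*exp(-u)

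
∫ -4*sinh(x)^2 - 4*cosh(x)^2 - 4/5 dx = -4*x/5 - 2*sinh(2*x) + C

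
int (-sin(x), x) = cos(x) + C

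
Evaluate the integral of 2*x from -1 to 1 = 0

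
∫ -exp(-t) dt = exp(-t) + C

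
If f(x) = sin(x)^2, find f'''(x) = -4*sin(2*x)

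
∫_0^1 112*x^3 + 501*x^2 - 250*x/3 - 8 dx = 436/3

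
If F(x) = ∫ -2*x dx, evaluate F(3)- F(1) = -8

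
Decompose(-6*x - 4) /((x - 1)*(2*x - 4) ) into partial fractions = 5/(x - 1) - 8/(x - 2)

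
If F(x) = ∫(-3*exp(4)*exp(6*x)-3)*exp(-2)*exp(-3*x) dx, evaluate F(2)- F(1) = -exp(8) - exp(-5) + exp(-8) + exp(5)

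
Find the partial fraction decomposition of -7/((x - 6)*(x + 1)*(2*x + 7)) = -28/(95*(2*x + 7)) + 1/(5*(x + 1)) - 1/(19*(x - 6))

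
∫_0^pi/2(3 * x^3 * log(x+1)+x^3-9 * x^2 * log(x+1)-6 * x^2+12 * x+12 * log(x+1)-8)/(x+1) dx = (-2 + pi/2)^3*log(1 + pi/2)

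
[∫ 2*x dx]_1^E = -1 + exp(2)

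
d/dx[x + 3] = 1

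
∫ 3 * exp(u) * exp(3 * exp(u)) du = exp(3*exp(u)) + C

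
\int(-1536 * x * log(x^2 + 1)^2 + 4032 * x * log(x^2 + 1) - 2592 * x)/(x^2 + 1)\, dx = 16*(-16*log(x^2 + 1)^2 + 63*log(x^2 + 1) - 81)*log(x^2 + 1) + C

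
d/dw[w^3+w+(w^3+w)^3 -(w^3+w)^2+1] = 9*w^8 + 21*w^6 - 6*w^5 + 15*w^4 - 8*w^3 + 6*w^2 - 2*w + 1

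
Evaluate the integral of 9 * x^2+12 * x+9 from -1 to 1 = 24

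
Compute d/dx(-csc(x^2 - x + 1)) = (2*x - 1)*cos(x^2 - x + 1)/sin(x^2 - x + 1)^2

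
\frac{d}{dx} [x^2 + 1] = 2*x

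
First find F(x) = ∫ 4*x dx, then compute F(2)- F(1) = 6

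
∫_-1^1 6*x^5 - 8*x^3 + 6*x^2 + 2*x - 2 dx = 0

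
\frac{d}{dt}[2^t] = 2^t*log(2)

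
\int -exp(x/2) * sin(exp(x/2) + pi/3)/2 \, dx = cos(exp(x/2) + pi/3) + C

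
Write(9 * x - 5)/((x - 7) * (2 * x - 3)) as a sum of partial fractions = -17/(11*(2*x - 3)) + 58/(11*(x - 7))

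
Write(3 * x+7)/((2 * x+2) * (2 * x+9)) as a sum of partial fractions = 13/(14*(2*x + 9)) + 2/(7*(x + 1))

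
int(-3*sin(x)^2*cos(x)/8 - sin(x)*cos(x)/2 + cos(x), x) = (-sin(x)^2 - 2*sin(x) + 8)*sin(x)/8 + C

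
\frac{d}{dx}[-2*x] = -2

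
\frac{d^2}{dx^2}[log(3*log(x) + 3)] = (-log(x) - 2)/(x^2*log(x)^2 + 2*x^2*log(x) + x^2)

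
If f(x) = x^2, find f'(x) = 2*x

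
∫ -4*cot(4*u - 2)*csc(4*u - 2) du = csc(4*u - 2) + C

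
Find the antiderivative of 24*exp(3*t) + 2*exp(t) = (8*exp(2*t) + 2)*exp(t) + C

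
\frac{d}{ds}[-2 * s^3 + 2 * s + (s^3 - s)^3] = 9*s^8 - 21*s^6 + 15*s^4 - 9*s^2 + 2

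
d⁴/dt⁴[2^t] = 2^t*log(2)^4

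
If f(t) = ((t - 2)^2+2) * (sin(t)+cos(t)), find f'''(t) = t^2*sin(t) - t^2*cos(t) - 10*t*sin(t) - 2*t*cos(t) + 12*sin(t) + 12*cos(t)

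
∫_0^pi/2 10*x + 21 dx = -4 + (1 + 5*pi/2)*(pi/2 + 4)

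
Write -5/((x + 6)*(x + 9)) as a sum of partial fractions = 5/(3*(x + 9)) - 5/(3*(x + 6))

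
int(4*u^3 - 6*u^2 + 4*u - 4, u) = u^4 - 2*u^3 + 2*u^2 - 4*u + C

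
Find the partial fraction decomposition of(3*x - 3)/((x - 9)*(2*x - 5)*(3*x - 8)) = -45/(19*(3*x - 8)) + 18/(13*(2*x - 5)) + 24/(247*(x - 9))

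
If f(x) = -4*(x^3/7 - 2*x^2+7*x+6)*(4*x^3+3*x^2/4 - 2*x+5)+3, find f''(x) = -480*x^4/7 + 4420*x^3/7 - 8808*x^2/7 - 5706*x/7 + 156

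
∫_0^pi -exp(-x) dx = -1 + exp(-pi)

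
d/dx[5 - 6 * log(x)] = -6/x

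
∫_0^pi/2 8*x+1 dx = 5 + (-1 + pi/2)*(5 + 2*pi)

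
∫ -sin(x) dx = cos(x) + C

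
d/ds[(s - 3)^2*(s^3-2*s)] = 5*s^4 - 24*s^3 + 21*s^2 + 24*s - 18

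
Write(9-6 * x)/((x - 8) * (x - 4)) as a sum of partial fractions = 15/(4*(x - 4)) - 39/(4*(x - 8))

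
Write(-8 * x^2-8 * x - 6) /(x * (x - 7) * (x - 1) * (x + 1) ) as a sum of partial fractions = 3/(8*(x + 1)) + 11/(6*(x - 1)) - 227/(168*(x - 7)) - 6/(7*x)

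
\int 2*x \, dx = x^2 + C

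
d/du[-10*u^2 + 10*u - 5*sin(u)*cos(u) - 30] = -20*u + 10*sin(u)^2 + 5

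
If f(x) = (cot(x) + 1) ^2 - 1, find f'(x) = -2*(1 + cos(x)/sin(x))/sin(x)^2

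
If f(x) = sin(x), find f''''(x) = sin(x)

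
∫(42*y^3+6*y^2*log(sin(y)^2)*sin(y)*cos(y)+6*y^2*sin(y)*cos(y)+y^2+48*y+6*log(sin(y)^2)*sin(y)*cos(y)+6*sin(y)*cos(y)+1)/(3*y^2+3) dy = 7*y^2 + y/3 + log(y^2 + 1) + 2*log(sin(y))*sin(y)^2 + C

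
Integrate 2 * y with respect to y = y^2 + C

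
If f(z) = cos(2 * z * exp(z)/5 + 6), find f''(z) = -2*(2*z^2*exp(z)*cos(2*z*exp(z)/5 + 6) + 4*z*exp(z)*cos(2*z*exp(z)/5 + 6) + 5*z*sin(2*z*exp(z)/5 + 6) + 2*exp(z)*cos(2*z*exp(z)/5 + 6) + 10*sin(2*z*exp(z)/5 + 6))*exp(z)/25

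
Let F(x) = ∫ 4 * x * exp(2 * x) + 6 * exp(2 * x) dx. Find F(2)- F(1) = -4*exp(2) + 6*exp(4)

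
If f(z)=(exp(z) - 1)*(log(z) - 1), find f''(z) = (z^2*exp(z)*log(z) - z^2*exp(z) + 2*z*exp(z) - exp(z) + 1)/z^2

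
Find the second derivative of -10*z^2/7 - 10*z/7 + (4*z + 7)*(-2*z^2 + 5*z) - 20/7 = 64/7 - 48*z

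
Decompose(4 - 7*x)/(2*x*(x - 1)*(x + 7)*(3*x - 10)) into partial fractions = -261/(2170*(3*x - 10)) - 53/(3472*(x + 7)) + 3/(112*(x - 1)) + 1/(35*x)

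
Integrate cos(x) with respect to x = sin(x) + C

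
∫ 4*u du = 2*u^2 + C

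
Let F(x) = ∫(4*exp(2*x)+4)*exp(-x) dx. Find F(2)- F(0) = -4*exp(-2) + 4*exp(2)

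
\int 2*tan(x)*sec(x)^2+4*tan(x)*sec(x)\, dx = (sec(x) + 2)^2 + C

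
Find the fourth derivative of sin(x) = sin(x)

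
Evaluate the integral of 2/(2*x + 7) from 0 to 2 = -log(7) + log(11)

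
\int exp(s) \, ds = exp(s) + C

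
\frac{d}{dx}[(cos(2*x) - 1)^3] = -48*sin(x)^5*cos(x)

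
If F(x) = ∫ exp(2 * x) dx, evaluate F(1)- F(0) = -1/2 + exp(2)/2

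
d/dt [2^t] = 2^t*log(2)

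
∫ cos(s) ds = sin(s) + C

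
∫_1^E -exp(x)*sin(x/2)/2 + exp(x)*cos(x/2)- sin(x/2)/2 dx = (-E - 1)*cos(1/2) + (1 + exp(E))*cos(E/2)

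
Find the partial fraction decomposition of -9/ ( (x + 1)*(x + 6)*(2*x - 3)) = -12/(25*(2*x - 3)) - 3/(25*(x + 6)) + 9/(25*(x + 1))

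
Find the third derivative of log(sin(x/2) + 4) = (sin(x) - 7*cos(x/2))/(4*(sin(x/2) + 4)^3)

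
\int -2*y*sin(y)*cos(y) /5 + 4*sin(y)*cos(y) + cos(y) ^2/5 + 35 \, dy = 35*y + (y/5 - 2)*cos(y)^2 + C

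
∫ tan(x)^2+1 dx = tan(x) + C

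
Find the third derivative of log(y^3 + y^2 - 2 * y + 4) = (6*y^6 + 12*y^5 + 24*y^4 - 176*y^3 - 156*y^2 + 24*y + 128)/(y^9 + 3*y^8 - 3*y^7 + y^6 + 30*y^5 - 24*y^4 - 8*y^3 + 96*y^2 - 96*y + 64)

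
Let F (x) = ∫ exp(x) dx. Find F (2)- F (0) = -1 + exp(2)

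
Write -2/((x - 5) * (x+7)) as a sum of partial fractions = 1/(6*(x + 7)) - 1/(6*(x - 5))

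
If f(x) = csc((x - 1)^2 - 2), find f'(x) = 4*(1 - x)*cos(-x^2 + 2*x + 1)/(1 - cos(2*(-x^2 + 2*x + 1)))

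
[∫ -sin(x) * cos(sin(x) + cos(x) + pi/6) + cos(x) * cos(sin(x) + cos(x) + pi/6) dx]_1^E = -sin(pi/6 + cos(1) + sin(1)) + sin(cos(E) + sin(E) + pi/6)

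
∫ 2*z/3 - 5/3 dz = z^2/3 - 5*z/3 + C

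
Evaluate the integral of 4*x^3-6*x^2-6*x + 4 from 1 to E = -4 + (-2 + E)^2*(1 + E)^2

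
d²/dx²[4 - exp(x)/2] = -exp(x)/2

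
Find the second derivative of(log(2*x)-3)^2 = (-2*log(x) - 2*log(2) + 8)/x^2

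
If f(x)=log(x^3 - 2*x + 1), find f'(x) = (3*x^2 - 2)/(x^3 - 2*x + 1)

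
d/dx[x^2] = 2*x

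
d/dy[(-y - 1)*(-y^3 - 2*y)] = 4*y^3 + 3*y^2 + 4*y + 2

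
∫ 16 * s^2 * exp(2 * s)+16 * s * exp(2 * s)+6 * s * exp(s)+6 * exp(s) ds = 2*s*(4*s*exp(s) + 3)*exp(s) + C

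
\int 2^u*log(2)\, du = 2^u + C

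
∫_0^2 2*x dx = 4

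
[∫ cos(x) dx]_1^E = -sin(1) + sin(E)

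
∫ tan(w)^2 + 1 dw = tan(w) + C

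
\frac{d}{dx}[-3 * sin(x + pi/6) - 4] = -3*cos(x + pi/6)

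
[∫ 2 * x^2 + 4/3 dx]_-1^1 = 4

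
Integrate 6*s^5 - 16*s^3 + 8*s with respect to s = s^6 - 4*s^4 + 4*s^2 + C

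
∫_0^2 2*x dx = 4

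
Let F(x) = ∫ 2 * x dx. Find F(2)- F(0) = 4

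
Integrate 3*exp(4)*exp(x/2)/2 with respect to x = 3*exp(x/2 + 4) + C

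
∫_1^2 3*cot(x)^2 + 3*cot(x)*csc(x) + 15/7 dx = -3*csc(2) - 6/7 - 3*cot(2) + 3*cot(1) + 3*csc(1)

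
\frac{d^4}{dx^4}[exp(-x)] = exp(-x)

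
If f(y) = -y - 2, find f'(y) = -1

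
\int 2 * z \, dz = z^2 + C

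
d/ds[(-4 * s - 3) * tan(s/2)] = -2*s/cos(s/2)^2 - 4*tan(s/2) - 3/(2*cos(s/2)^2)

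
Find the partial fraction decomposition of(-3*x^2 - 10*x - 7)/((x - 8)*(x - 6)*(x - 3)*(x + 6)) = 55/(1512*(x + 6)) - 64/(135*(x - 3)) + 175/(72*(x - 6)) - 279/(140*(x - 8))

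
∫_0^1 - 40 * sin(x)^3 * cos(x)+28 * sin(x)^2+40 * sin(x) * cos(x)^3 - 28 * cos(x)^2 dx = -14*sin(2) + 5*(1 - cos(4))/2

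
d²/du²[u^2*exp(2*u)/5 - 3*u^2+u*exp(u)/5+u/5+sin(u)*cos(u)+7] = 4*u^2*exp(2*u)/5 + 8*u*exp(2*u)/5 + u*exp(u)/5 + 2*exp(2*u)/5 + 2*exp(u)/5 - 2*sin(2*u) - 6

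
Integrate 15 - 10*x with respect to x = -5*x^2 + 15*x + C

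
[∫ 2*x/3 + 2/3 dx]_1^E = -4/3 + (1 + E)^2/3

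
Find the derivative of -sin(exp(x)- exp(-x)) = -(exp(2*x) + 1)*exp(-x)*cos(exp(x) - exp(-x))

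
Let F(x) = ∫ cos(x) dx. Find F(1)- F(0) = sin(1)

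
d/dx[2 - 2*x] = -2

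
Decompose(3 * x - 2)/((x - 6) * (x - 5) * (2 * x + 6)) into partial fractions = -11/(144*(x + 3)) - 13/(16*(x - 5)) + 8/(9*(x - 6))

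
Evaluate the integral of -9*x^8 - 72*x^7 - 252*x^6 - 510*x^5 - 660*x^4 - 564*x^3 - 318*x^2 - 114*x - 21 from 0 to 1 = -588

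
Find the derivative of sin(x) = cos(x)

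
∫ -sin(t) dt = cos(t) + C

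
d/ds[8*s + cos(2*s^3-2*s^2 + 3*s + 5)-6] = -6*s^2*sin(2*s^3 - 2*s^2 + 3*s + 5) + 4*s*sin(2*s^3 - 2*s^2 + 3*s + 5) - 3*sin(2*s^3 - 2*s^2 + 3*s + 5) + 8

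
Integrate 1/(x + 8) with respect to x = log(x/2 + 4) + C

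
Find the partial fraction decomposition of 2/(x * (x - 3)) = 2/(3*(x - 3)) - 2/(3*x)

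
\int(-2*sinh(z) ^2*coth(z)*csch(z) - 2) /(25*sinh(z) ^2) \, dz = 2/(25*tanh(z)) + 2/(25*sinh(z)) + C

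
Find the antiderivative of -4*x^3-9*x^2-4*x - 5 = -x^4 - 3*x^3 - 2*x^2 - 5*x + C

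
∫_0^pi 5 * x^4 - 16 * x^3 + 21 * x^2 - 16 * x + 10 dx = (1 + (-2 + pi)^2)*(2*pi + pi^3)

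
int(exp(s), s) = exp(s) + C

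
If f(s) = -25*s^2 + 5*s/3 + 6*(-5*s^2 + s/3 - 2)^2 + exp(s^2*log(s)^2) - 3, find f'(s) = 600*s^3 - 60*s^2 + 2*s*exp(s^2*log(s)^2)*log(s)^2 + 2*s*exp(s^2*log(s)^2)*log(s) + 574*s/3 - 19/3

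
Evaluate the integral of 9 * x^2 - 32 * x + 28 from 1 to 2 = 1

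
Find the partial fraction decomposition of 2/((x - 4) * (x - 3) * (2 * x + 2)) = 1/(20*(x + 1)) - 1/(4*(x - 3)) + 1/(5*(x - 4))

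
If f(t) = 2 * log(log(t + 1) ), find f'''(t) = (4*log(t + 1)^2 + 6*log(t + 1) + 4)/(t^3*log(t + 1)^3 + 3*t^2*log(t + 1)^3 + 3*t*log(t + 1)^3 + log(t + 1)^3)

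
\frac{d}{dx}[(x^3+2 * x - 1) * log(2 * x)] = (3*x^3*log(x) + x^3 + 3*x^3*log(2) + 2*x*log(x) + 2*x*log(2) + 2*x - 1)/x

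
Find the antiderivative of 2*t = t^2 + C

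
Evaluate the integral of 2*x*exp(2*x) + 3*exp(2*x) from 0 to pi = -1 + (1 + pi)*exp(2*pi)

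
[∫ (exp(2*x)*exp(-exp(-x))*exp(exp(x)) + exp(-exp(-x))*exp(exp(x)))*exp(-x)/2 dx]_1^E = -exp(E - exp(-1))/2 + exp(-exp(-E) + exp(E))/2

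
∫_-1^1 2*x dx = 0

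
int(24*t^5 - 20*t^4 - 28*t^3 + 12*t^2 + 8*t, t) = 4*t^6 - 4*t^5 - 7*t^4 + 4*t^3 + 4*t^2 + C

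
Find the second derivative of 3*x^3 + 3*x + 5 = 18*x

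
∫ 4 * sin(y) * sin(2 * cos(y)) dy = 2*cos(2*cos(y)) + C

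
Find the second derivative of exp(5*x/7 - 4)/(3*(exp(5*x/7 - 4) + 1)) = (25*exp(5*x/7 - 4) - 25*exp(10*x/7 - 8))/(147*exp(-12)*exp(15*x/7) + 441*exp(-8)*exp(10*x/7) + 441*exp(-4)*exp(5*x/7) + 147)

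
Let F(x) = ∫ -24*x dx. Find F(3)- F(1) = -96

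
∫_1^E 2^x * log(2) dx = -2 + 2^E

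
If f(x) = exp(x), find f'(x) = exp(x)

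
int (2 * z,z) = z^2 + C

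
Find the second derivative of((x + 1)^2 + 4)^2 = 12*x^2 + 24*x + 28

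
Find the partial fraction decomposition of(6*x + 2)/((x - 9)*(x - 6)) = -38/(3*(x - 6)) + 56/(3*(x - 9))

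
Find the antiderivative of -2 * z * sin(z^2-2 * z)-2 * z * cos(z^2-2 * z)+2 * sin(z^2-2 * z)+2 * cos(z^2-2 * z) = -sin(z*(z - 2)) + cos(z*(z - 2)) + C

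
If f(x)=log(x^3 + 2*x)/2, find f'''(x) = (3*x^6 - 6*x^4 + 12*x^2 + 8)/(x^9 + 6*x^7 + 12*x^5 + 8*x^3)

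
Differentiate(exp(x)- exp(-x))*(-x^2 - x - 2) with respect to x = (-x^2*exp(2*x) - x^2 - 3*x*exp(2*x) + x - 3*exp(2*x) - 1)*exp(-x)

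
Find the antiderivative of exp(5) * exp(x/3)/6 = exp(x/3 + 5)/2 + C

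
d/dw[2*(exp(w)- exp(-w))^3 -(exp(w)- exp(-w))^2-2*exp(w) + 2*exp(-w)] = (6*exp(6*w) - 2*exp(5*w) - 8*exp(4*w) - 8*exp(2*w) + 2*exp(w) + 6)*exp(-3*w)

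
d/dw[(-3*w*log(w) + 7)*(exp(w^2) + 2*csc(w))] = -6*w^2*exp(w^2)*log(w) + 14*w*exp(w^2) + 6*w*log(w)*cot(w)*csc(w) - 3*exp(w^2)*log(w) - 3*exp(w^2) - 6*log(w)*csc(w) - 14*cot(w)*csc(w) - 6*csc(w)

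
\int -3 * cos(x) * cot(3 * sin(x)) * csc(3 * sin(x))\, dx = csc(3*sin(x)) + C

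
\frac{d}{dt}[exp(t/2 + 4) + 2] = exp(t/2 + 4)/2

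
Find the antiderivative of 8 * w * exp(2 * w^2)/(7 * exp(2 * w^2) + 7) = 2*log(exp(2*w^2) + 1)/7 + C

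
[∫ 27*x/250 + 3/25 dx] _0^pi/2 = 27*pi^2/2000 + 3*pi/50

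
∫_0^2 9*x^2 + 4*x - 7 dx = 18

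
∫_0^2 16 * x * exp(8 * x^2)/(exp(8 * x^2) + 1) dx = -log(2) + log(1 + exp(32))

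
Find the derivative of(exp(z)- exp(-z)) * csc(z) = sqrt(2)*(-exp(2*z)*cos(z + pi/4) + sin(z + pi/4))*exp(-z)/sin(z)^2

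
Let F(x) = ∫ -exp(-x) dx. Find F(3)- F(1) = -exp(-1) + exp(-3)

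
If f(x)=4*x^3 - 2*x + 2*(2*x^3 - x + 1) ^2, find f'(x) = 48*x^5 - 32*x^3 + 36*x^2 + 4*x - 6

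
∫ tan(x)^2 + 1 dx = tan(x) + C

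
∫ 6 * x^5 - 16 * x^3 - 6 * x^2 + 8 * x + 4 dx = x^6 - 4*x^4 - 2*x^3 + 4*x^2 + 4*x + C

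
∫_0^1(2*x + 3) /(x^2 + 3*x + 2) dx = -log(2) + log(6)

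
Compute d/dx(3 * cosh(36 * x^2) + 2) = 216*x*sinh(36*x^2)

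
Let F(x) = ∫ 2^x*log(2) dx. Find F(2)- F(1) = 2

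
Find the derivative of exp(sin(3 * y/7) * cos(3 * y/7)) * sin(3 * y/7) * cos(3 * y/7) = 3*(sin(12*y/7) + 4*cos(6*y/7))*exp(sin(6*y/7)/2)/28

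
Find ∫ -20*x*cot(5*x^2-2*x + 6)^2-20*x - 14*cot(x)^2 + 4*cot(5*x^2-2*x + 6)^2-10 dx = 14*cot(x) + 2*cot(5*x^2 - 2*x + 6) + C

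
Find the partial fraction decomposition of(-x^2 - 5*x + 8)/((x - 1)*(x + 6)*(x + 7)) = -3/(4*(x + 7)) - 2/(7*(x + 6)) + 1/(28*(x - 1))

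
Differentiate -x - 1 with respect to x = -1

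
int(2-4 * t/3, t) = -2*t^2/3 + 2*t + C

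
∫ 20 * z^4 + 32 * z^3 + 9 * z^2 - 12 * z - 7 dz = 4*z^5 + 8*z^4 + 3*z^3 - 6*z^2 - 7*z + C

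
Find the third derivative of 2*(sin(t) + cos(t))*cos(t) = -8*sqrt(2)*cos(2*t + pi/4)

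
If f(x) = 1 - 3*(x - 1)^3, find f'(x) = -9*x^2 + 18*x - 9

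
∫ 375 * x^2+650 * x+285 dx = 125*x^3 + 325*x^2 + 285*x + C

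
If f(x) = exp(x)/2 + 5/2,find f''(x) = exp(x)/2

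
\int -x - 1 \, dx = -x^2/2 - x + C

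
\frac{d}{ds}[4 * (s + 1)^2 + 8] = 8*s + 8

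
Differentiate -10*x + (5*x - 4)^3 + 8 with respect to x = 375*x^2 - 600*x + 230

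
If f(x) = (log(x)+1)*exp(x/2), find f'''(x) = (x^3*exp(x/2)*log(x) + x^3*exp(x/2) + 6*x^2*exp(x/2) - 12*x*exp(x/2) + 16*exp(x/2))/(8*x^3)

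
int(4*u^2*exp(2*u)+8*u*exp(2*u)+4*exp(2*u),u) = (2*u^2 + 2*u + 1)*exp(2*u) + C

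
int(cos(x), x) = sin(x) + C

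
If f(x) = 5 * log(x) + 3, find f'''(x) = 10/x^3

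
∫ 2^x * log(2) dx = 2^x + C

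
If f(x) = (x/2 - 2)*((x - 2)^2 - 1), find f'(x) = 3*x^2/2 - 8*x + 19/2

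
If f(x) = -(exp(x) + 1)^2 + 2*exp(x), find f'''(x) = -8*exp(2*x)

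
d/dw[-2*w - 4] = -2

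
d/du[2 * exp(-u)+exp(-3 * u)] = (-2*exp(2*u) - 3)*exp(-3*u)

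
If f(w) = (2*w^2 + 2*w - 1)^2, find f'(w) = 16*w^3 + 24*w^2 - 4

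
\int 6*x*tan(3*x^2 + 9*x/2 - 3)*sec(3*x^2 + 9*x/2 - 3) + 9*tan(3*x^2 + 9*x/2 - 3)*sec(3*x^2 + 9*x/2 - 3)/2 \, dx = sec(3*x^2 + 9*x/2 - 3) + C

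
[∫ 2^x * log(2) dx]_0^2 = 3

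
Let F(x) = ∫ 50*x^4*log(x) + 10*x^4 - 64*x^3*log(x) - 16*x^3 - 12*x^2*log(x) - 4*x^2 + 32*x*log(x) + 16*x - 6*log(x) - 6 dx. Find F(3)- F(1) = 1152*log(3)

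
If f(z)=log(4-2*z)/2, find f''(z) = -1/(2*z^2 - 8*z + 8)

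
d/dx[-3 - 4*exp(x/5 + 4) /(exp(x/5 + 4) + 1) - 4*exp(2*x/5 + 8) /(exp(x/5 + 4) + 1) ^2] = (-4*exp(x/5 + 4) - 12*exp(2*x/5 + 8))/(5*exp(12)*exp(3*x/5) + 15*exp(8)*exp(2*x/5) + 15*exp(4)*exp(x/5) + 5)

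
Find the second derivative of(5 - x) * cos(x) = x*cos(x) + 2*sin(x) - 5*cos(x)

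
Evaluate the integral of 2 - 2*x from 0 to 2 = 0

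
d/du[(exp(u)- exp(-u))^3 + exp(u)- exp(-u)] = (3*exp(6*u) - 2*exp(4*u) - 2*exp(2*u) + 3)*exp(-3*u)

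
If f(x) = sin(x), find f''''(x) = sin(x)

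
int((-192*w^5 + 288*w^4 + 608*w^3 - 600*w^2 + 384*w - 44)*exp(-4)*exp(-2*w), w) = (96*w^5 + 96*w^4 - 112*w^3 + 132*w^2 - 60*w - 8)*exp(-2*w - 4) + C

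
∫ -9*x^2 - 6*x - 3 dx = -3*x^3 - 3*x^2 - 3*x + C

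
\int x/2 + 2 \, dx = x^2/4 + 2*x + C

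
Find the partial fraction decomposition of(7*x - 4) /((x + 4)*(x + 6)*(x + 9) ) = -67/(15*(x + 9)) + 23/(3*(x + 6)) - 16/(5*(x + 4))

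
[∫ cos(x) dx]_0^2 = sin(2)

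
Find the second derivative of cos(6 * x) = -36*cos(6*x)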